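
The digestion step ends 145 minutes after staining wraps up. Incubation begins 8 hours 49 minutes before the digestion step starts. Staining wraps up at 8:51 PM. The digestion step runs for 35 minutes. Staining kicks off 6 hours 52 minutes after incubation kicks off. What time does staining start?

8:44 PM

The digestion step ends at 8:51 PM + 145 min = 11:16 PM.
The digestion step starts at 11:16 PM − 35 min = 10:41 PM.
Incubation starts at 10:41 PM − 529 min = 1:52 PM.
Staining starts at 1:52 PM + 412 min = 8:44 PM.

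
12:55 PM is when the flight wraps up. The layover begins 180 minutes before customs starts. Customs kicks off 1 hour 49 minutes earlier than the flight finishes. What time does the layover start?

Customs starts at 12:55 PM − 109 min = 11:06 AM.
The layover starts at 11:06 AM − 180 min = 8:06 AM.

8:06 AM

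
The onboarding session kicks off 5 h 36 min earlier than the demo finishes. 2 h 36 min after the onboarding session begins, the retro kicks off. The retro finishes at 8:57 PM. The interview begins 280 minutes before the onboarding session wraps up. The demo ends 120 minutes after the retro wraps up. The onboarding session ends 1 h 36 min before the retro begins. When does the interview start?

1:41 PM

The demo ends at 8:57 PM + 120 min = 10:57 PM.
The onboarding session starts at 10:57 PM − 336 min = 5:21 PM.
The retro starts at 5:21 PM + 156 min = 7:57 PM.
The onboarding session ends at 7:57 PM − 96 min = 6:21 PM.
The interview starts at 6:21 PM − 280 min = 1:41 PM.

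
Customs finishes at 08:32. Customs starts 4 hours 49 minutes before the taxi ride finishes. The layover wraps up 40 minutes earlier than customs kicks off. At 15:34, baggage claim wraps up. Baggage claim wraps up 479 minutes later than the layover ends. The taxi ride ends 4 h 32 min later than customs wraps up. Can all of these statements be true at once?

The taxi ride ends at 08:32 + 272 min = 13:04.
Customs starts at 13:04 − 289 min = 08:15.
The layover ends at 08:15 − 40 min = 07:35.
Baggage claim ends at 07:35 + 479 min = 15:34.
That matches the stated 15:34, so the schedule is consistent.

Yes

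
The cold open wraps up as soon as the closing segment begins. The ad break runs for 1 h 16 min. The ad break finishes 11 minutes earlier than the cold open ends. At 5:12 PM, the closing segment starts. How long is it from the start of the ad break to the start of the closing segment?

87 minutes

The cold open ends at 5:12 PM.
The ad break ends at 5:12 PM − 11 min = 5:01 PM.
The ad break starts at 5:01 PM − 76 min = 3:45 PM.
From 3:45 PM to 5:12 PM is 87 minutes.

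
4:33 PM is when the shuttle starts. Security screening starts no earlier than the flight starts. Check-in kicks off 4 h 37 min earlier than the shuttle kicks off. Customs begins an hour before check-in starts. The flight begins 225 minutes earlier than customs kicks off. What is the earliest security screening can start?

Check-in starts at 4:33 PM − 277 min = 11:56 AM.
Customs starts at 11:56 AM − 60 min = 10:56 AM.
The flight starts at 10:56 AM − 225 min = 7:11 AM.
Security screening is bounded by the flight, so the earliest it can start is 7:11 AM.

7:11 AM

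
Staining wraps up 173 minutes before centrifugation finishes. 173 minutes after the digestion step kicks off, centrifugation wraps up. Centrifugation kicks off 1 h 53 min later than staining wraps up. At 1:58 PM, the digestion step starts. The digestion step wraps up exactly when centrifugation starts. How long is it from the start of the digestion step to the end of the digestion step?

Centrifugation ends at 1:58 PM + 173 min = 4:51 PM.
Staining ends at 4:51 PM − 173 min = 1:58 PM.
Centrifugation starts at 1:58 PM + 113 min = 3:51 PM.
So the digestion step ends at 3:51 PM.
From 1:58 PM to 3:51 PM is 1 hour 53 minutes.

1 hour 53 minutes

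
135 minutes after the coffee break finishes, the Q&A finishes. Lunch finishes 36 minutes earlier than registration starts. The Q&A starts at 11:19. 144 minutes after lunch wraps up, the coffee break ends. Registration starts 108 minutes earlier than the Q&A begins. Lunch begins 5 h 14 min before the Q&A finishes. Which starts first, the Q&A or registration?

Registration starts at 11:19 − 108 min = 09:31.
The Q&A starts at 11:19 and registration starts at 09:31, so registration is first.

registration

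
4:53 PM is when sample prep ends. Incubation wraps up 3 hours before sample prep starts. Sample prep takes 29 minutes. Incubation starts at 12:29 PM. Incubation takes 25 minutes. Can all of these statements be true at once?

No

Sample prep starts at 4:53 PM − 29 min = 4:24 PM.
Incubation ends at 4:24 PM − 180 min = 1:24 PM.
Incubation starts at 1:24 PM − 25 min = 12:59 PM.
But incubation is also said to start at 12:29 PM — a 30-minute conflict.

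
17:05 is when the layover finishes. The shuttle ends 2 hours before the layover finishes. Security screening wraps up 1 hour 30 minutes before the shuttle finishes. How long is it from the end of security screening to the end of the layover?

3 h 30 min

The shuttle ends at 17:05 − 120 min = 15:05.
Security screening ends at 15:05 − 90 min = 13:35.
From 13:35 to 17:05 is 3 h 30 min.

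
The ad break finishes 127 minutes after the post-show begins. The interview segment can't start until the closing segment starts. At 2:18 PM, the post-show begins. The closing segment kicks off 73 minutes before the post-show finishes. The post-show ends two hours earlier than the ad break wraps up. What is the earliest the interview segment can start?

The ad break ends at 2:18 PM + 127 min = 4:25 PM.
The post-show ends at 4:25 PM − 120 min = 2:25 PM.
The closing segment starts at 2:25 PM − 73 min = 1:12 PM.
The interview segment is bounded by the closing segment, so the earliest it can start is 1:12 PM.

1:12 PM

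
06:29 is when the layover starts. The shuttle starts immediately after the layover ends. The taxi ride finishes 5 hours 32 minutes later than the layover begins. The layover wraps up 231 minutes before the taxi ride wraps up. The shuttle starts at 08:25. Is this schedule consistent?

No

The taxi ride ends at 06:29 + 332 min = 12:01.
The layover ends at 12:01 − 231 min = 08:10.
So the shuttle starts at 08:10.
But the shuttle is also said to start at 08:25 — a 15-minute conflict.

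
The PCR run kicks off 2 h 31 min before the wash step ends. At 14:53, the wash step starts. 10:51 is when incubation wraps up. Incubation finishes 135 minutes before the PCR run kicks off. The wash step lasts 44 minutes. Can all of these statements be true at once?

Yes

The wash step ends at 14:53 + 44 min = 15:37.
The PCR run starts at 15:37 − 151 min = 13:06.
Incubation ends at 13:06 − 135 min = 10:51.
That matches the stated 10:51, so the schedule is consistent.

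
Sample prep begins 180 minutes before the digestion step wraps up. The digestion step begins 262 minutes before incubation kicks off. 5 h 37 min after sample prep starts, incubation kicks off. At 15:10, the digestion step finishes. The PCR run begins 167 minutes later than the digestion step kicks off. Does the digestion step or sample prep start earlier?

sample prep

Sample prep starts at 15:10 − 180 min = 12:10.
Incubation starts at 12:10 + 337 min = 17:47.
The digestion step starts at 17:47 − 262 min = 13:25.
The digestion step starts at 13:25 and sample prep starts at 12:10, so sample prep is first.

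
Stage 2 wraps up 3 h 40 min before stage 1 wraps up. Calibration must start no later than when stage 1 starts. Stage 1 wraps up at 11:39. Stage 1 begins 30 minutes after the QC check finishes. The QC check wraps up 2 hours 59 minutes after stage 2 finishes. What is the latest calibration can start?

Stage 2 ends at 11:39 − 220 min = 07:59.
The QC check ends at 07:59 + 179 min = 10:58.
Stage 1 starts at 10:58 + 30 min = 11:28.
Calibration is bounded by stage 1, so the latest it can start is 11:28.

11:28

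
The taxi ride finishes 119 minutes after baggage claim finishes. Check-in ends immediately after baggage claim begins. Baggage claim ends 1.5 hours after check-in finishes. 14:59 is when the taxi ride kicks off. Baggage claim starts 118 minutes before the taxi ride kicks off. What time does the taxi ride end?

Baggage claim starts at 14:59 − 118 min = 13:01.
So check-in ends at 13:01.
Baggage claim ends at 13:01 + 90 min = 14:31.
The taxi ride ends at 14:31 + 119 min = 16:30.

16:30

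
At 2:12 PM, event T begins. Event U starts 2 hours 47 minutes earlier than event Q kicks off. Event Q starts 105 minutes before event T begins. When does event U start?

9:40 AM

Event Q starts at 2:12 PM − 105 min = 12:27 PM.
Event U starts at 12:27 PM − 167 min = 9:40 AM.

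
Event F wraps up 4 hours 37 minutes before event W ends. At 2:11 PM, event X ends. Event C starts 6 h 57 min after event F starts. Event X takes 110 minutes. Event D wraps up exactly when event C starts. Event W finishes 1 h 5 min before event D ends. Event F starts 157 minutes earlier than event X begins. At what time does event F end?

Event X starts at 2:11 PM − 110 min = 12:21 PM.
Event F starts at 12:21 PM − 157 min = 9:44 AM.
Event C starts at 9:44 AM + 417 min = 4:41 PM.
So event D ends at 4:41 PM.
Event W ends at 4:41 PM − 65 min = 3:36 PM.
Event F ends at 3:36 PM − 277 min = 10:59 AM.

10:59 AM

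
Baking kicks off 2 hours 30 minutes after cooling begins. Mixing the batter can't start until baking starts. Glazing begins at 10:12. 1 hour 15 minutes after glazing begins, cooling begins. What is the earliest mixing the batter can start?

Cooling starts at 10:12 + 75 min = 11:27.
Baking starts at 11:27 + 150 min = 13:57.
Mixing the batter is bounded by baking, so the earliest it can start is 13:57.

13:57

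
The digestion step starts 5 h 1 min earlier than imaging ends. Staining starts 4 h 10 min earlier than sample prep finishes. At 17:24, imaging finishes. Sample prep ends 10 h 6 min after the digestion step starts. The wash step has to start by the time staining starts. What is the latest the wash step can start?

18:19

The digestion step starts at 17:24 − 301 min = 12:23.
Sample prep ends at 12:23 + 606 min = 22:29.
Staining starts at 22:29 − 250 min = 18:19.
The wash step is bounded by staining, so the latest it can start is 18:19.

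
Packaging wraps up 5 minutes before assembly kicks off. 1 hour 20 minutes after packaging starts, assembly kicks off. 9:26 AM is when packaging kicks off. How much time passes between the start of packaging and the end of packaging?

1 hour 15 minutes

Assembly starts at 9:26 AM + 80 min = 10:46 AM.
Packaging ends at 10:46 AM − 5 min = 10:41 AM.
From 9:26 AM to 10:41 AM is 1 hour 15 minutes.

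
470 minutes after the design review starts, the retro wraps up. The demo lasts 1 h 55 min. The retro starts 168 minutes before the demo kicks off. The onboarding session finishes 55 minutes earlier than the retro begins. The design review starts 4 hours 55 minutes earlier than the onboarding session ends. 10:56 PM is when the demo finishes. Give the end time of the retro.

The demo starts at 10:56 PM − 115 min = 9:01 PM.
The retro starts at 9:01 PM − 168 min = 6:13 PM.
The onboarding session ends at 6:13 PM − 55 min = 5:18 PM.
The design review starts at 5:18 PM − 295 min = 12:23 PM.
The retro ends at 12:23 PM + 470 min = 8:13 PM.

8:13 PM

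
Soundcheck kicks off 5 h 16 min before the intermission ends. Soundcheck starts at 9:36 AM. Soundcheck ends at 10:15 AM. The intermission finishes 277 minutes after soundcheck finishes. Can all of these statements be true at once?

The intermission ends at 10:15 AM + 277 min = 2:52 PM.
Soundcheck starts at 2:52 PM − 316 min = 9:36 AM.
That matches the stated 9:36 AM, so the schedule is consistent.

Yes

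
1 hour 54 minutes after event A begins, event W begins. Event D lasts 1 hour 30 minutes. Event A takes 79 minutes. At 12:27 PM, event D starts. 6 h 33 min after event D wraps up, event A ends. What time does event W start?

9:05 PM

Event D ends at 12:27 PM + 90 min = 1:57 PM.
Event A ends at 1:57 PM + 393 min = 8:30 PM.
Event A starts at 8:30 PM − 79 min = 7:11 PM.
Event W starts at 7:11 PM + 114 min = 9:05 PM.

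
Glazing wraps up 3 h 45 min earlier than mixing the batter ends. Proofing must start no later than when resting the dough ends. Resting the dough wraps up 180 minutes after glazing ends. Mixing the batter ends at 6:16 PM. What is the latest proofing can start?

5:31 PM

Glazing ends at 6:16 PM − 225 min = 2:31 PM.
Resting the dough ends at 2:31 PM + 180 min = 5:31 PM.
Proofing is bounded by resting the dough, so the latest it can start is 5:31 PM.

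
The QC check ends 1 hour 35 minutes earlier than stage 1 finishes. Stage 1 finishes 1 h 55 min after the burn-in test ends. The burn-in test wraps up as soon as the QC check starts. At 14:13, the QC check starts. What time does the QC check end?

14:33

The burn-in test ends at 14:13.
Stage 1 ends at 14:13 + 115 min = 16:08.
The QC check ends at 16:08 − 95 min = 14:33.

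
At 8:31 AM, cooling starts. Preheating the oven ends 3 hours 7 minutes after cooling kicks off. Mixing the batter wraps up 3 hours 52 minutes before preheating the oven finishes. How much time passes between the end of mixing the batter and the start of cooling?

Preheating the oven ends at 8:31 AM + 187 min = 11:38 AM.
Mixing the batter ends at 11:38 AM − 232 min = 7:46 AM.
From 7:46 AM to 8:31 AM is 45 minutes.

45 minutes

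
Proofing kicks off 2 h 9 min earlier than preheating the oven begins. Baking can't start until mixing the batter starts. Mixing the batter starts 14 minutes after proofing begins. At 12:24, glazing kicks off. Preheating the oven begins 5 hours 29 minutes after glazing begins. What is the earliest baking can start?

15:58

Preheating the oven starts at 12:24 + 329 min = 17:53.
Proofing starts at 17:53 − 129 min = 15:44.
Mixing the batter starts at 15:44 + 14 min = 15:58.
Baking is bounded by mixing the batter, so the earliest it can start is 15:58.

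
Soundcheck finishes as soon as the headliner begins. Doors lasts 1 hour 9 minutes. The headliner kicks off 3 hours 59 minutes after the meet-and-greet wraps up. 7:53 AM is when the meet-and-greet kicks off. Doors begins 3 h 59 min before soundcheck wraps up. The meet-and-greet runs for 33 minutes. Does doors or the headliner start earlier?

The meet-and-greet ends at 7:53 AM + 33 min = 8:26 AM.
The headliner starts at 8:26 AM + 239 min = 12:25 PM.
So soundcheck ends at 12:25 PM.
Doors starts at 12:25 PM − 239 min = 8:26 AM.
Doors starts at 8:26 AM and the headliner starts at 12:25 PM, so doors is first.

doors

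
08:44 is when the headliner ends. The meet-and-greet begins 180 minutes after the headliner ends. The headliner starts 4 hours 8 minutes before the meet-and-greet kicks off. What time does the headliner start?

The meet-and-greet starts at 08:44 + 180 min = 11:44.
The headliner starts at 11:44 − 248 min = 07:36.

07:36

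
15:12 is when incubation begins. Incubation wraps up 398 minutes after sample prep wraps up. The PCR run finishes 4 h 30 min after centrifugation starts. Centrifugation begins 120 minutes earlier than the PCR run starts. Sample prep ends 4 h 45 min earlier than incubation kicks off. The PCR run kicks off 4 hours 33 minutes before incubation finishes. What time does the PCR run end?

Sample prep ends at 15:12 − 285 min = 10:27.
Incubation ends at 10:27 + 398 min = 17:05.
The PCR run starts at 17:05 − 273 min = 12:32.
Centrifugation starts at 12:32 − 120 min = 10:32.
The PCR run ends at 10:32 + 270 min = 15:02.

15:02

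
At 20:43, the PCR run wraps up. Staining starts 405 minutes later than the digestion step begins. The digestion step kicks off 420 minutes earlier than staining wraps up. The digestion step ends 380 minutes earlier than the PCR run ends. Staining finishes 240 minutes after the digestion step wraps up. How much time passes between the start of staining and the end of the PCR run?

2 hours 35 minutes

The digestion step ends at 20:43 − 380 min = 14:23.
Staining ends at 14:23 + 240 min = 18:23.
The digestion step starts at 18:23 − 420 min = 11:23.
Staining starts at 11:23 + 405 min = 18:08.
From 18:08 to 20:43 is 2 hours 35 minutes.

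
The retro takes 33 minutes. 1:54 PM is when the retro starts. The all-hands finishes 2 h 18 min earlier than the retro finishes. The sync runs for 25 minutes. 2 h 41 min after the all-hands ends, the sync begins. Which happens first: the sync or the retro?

the retro

The retro ends at 1:54 PM + 33 min = 2:27 PM.
The all-hands ends at 2:27 PM − 138 min = 12:09 PM.
The sync starts at 12:09 PM + 161 min = 2:50 PM.
The sync starts at 2:50 PM and the retro starts at 1:54 PM, so the retro is first.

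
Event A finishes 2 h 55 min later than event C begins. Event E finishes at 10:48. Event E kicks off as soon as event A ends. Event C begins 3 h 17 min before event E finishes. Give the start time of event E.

Event C starts at 10:48 − 197 min = 07:31.
Event A ends at 07:31 + 175 min = 10:26.
So event E starts at 10:26.

10:26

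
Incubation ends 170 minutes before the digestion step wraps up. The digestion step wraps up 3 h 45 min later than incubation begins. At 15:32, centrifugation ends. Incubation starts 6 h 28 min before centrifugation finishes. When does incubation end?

Incubation starts at 15:32 − 388 min = 09:04.
The digestion step ends at 09:04 + 225 min = 12:49.
Incubation ends at 12:49 − 170 min = 09:59.

09:59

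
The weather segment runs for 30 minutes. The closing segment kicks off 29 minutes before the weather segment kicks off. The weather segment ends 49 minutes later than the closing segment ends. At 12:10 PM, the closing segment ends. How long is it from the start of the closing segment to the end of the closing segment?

10 minutes

The weather segment ends at 12:10 PM + 49 min = 12:59 PM.
The weather segment starts at 12:59 PM − 30 min = 12:29 PM.
The closing segment starts at 12:29 PM − 29 min = 12:00 PM.
From 12:00 PM to 12:10 PM is 10 minutes.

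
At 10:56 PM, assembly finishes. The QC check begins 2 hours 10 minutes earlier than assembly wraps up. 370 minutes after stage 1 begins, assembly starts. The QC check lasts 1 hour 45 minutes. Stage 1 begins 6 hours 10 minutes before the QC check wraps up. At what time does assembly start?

The QC check starts at 10:56 PM − 130 min = 8:46 PM.
The QC check ends at 8:46 PM + 105 min = 10:31 PM.
Stage 1 starts at 10:31 PM − 370 min = 4:21 PM.
Assembly starts at 4:21 PM + 370 min = 10:31 PM.

10:31 PM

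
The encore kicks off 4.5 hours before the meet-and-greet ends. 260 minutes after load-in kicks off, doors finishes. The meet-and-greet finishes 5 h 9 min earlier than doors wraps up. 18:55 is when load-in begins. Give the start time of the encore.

Doors ends at 18:55 + 260 min = 23:15.
The meet-and-greet ends at 23:15 − 309 min = 18:06.
The encore starts at 18:06 − 270 min = 13:36.

13:36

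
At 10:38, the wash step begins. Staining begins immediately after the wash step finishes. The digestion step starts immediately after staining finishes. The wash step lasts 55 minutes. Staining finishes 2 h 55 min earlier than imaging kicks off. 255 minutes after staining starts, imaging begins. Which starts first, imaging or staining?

staining

The wash step ends at 10:38 + 55 min = 11:33.
So staining starts at 11:33.
Imaging starts at 11:33 + 255 min = 15:48.
Imaging starts at 15:48 and staining starts at 11:33, so staining is first.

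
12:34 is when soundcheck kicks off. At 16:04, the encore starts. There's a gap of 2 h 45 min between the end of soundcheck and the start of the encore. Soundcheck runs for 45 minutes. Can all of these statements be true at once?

Soundcheck ends at 12:34 + 45 min = 13:19.
The encore starts at 13:19 + 165 min = 16:04.
That matches the stated 16:04, so the schedule is consistent.

Yes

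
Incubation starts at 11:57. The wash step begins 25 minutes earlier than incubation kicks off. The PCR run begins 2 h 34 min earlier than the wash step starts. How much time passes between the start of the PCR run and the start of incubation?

The wash step starts at 11:57 − 25 min = 11:32.
The PCR run starts at 11:32 − 154 min = 08:58.
From 08:58 to 11:57 is 179 minutes.

179 minutes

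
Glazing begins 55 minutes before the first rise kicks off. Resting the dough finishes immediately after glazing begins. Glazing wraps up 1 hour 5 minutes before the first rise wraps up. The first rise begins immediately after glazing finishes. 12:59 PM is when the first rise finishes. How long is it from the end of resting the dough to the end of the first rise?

two hours

Glazing ends at 12:59 PM − 65 min = 11:54 AM.
So the first rise starts at 11:54 AM.
Glazing starts at 11:54 AM − 55 min = 10:59 AM.
So resting the dough ends at 10:59 AM.
From 10:59 AM to 12:59 PM is two hours.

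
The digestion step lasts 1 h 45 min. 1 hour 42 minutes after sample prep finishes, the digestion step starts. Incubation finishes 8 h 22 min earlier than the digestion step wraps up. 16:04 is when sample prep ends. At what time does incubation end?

The digestion step starts at 16:04 + 102 min = 17:46.
The digestion step ends at 17:46 + 105 min = 19:31.
Incubation ends at 19:31 − 502 min = 11:09.

11:09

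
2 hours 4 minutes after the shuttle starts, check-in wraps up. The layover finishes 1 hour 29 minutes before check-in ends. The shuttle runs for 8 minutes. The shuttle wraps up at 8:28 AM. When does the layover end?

The shuttle starts at 8:28 AM − 8 min = 8:20 AM.
Check-in ends at 8:20 AM + 124 min = 10:24 AM.
The layover ends at 10:24 AM − 89 min = 8:55 AM.

8:55 AM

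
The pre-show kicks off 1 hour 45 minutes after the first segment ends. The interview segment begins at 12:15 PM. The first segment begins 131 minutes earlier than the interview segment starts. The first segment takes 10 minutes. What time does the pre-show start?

11:59 AM

The first segment starts at 12:15 PM − 131 min = 10:04 AM.
The first segment ends at 10:04 AM + 10 min = 10:14 AM.
The pre-show starts at 10:14 AM + 105 min = 11:59 AM.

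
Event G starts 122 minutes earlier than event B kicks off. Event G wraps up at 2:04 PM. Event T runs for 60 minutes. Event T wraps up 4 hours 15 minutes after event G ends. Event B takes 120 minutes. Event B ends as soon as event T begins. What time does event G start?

1:17 PM

Event T ends at 2:04 PM + 255 min = 6:19 PM.
Event T starts at 6:19 PM − 60 min = 5:19 PM.
So event B ends at 5:19 PM.
Event B starts at 5:19 PM − 120 min = 3:19 PM.
Event G starts at 3:19 PM − 122 min = 1:17 PM.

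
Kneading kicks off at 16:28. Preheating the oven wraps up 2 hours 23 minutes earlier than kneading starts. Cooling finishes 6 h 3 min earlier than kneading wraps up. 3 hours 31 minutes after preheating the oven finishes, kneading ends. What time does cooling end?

Preheating the oven ends at 16:28 − 143 min = 14:05.
Kneading ends at 14:05 + 211 min = 17:36.
Cooling ends at 17:36 − 363 min = 11:33.

11:33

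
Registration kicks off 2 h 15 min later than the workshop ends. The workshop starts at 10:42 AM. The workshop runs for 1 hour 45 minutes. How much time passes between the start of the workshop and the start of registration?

4 hours

The workshop ends at 10:42 AM + 105 min = 12:27 PM.
Registration starts at 12:27 PM + 135 min = 2:42 PM.
From 10:42 AM to 2:42 PM is 4 hours.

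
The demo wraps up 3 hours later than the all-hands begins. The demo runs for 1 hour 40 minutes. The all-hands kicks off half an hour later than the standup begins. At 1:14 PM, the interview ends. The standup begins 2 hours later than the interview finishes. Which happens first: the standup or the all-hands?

the standup

The standup starts at 1:14 PM + 120 min = 3:14 PM.
The all-hands starts at 3:14 PM + 30 min = 3:44 PM.
The standup starts at 3:14 PM and the all-hands starts at 3:44 PM, so the standup is first.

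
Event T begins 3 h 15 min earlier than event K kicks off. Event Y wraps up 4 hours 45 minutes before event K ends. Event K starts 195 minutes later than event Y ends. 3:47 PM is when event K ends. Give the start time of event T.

11:02 AM

Event Y ends at 3:47 PM − 285 min = 11:02 AM.
Event K starts at 11:02 AM + 195 min = 2:17 PM.
Event T starts at 2:17 PM − 195 min = 11:02 AM.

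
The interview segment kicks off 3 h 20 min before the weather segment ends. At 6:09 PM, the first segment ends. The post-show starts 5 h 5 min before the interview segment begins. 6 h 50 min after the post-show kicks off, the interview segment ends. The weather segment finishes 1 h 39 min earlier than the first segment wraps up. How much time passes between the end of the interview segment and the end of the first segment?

194 minutes

The weather segment ends at 6:09 PM − 99 min = 4:30 PM.
The interview segment starts at 4:30 PM − 200 min = 1:10 PM.
The post-show starts at 1:10 PM − 305 min = 8:05 AM.
The interview segment ends at 8:05 AM + 410 min = 2:55 PM.
From 2:55 PM to 6:09 PM is 194 minutes.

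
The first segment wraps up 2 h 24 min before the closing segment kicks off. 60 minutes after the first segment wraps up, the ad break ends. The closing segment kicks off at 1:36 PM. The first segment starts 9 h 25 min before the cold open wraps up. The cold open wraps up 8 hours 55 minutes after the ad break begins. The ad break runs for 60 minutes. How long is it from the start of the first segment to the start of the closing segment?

2 hours 54 minutes

The first segment ends at 1:36 PM − 144 min = 11:12 AM.
The ad break ends at 11:12 AM + 60 min = 12:12 PM.
The ad break starts at 12:12 PM − 60 min = 11:12 AM.
The cold open ends at 11:12 AM + 535 min = 8:07 PM.
The first segment starts at 8:07 PM − 565 min = 10:42 AM.
From 10:42 AM to 1:36 PM is 2 hours 54 minutes.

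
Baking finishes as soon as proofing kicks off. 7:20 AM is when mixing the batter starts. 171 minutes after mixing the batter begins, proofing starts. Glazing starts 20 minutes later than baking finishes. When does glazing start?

10:31 AM

Proofing starts at 7:20 AM + 171 min = 10:11 AM.
So baking ends at 10:11 AM.
Glazing starts at 10:11 AM + 20 min = 10:31 AM.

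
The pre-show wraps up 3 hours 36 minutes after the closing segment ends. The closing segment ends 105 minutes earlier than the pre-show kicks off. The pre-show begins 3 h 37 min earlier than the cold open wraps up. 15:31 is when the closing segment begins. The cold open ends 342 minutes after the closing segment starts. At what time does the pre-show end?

The cold open ends at 15:31 + 342 min = 21:13.
The pre-show starts at 21:13 − 217 min = 17:36.
The closing segment ends at 17:36 − 105 min = 15:51.
The pre-show ends at 15:51 + 216 min = 19:27.

19:27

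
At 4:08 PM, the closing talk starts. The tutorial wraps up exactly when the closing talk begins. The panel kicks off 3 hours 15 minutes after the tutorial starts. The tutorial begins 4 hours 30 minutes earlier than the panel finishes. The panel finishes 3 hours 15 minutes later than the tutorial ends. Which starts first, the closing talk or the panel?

the closing talk

The tutorial ends at 4:08 PM.
The panel ends at 4:08 PM + 195 min = 7:23 PM.
The tutorial starts at 7:23 PM − 270 min = 2:53 PM.
The panel starts at 2:53 PM + 195 min = 6:08 PM.
The closing talk starts at 4:08 PM and the panel starts at 6:08 PM, so the closing talk is first.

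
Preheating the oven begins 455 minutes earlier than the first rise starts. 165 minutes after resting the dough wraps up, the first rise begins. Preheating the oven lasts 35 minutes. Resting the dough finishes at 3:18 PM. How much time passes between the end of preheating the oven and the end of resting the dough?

4 hours 15 minutes

The first rise starts at 3:18 PM + 165 min = 6:03 PM.
Preheating the oven starts at 6:03 PM − 455 min = 10:28 AM.
Preheating the oven ends at 10:28 AM + 35 min = 11:03 AM.
From 11:03 AM to 3:18 PM is 4 hours 15 minutes.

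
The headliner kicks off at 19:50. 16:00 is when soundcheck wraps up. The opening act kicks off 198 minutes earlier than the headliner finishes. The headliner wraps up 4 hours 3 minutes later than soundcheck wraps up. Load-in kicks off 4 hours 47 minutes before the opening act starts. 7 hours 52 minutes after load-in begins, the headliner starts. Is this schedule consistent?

The headliner ends at 16:00 + 243 min = 20:03.
The opening act starts at 20:03 − 198 min = 16:45.
Load-in starts at 16:45 − 287 min = 11:58.
The headliner starts at 11:58 + 472 min = 19:50.
That matches the stated 19:50, so the schedule is consistent.

Yes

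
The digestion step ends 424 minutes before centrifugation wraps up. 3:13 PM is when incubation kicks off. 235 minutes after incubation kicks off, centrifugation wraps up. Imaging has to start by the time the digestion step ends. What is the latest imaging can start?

12:04 PM

Centrifugation ends at 3:13 PM + 235 min = 7:08 PM.
The digestion step ends at 7:08 PM − 424 min = 12:04 PM.
Imaging is bounded by the digestion step, so the latest it can start is 12:04 PM.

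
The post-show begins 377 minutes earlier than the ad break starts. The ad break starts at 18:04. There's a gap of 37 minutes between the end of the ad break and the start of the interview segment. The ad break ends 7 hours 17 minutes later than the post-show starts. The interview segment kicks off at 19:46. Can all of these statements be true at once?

The post-show starts at 18:04 − 377 min = 11:47.
The ad break ends at 11:47 + 437 min = 19:04.
The interview segment starts at 19:04 + 37 min = 19:41.
But the interview segment is also said to start at 19:46 — a 5-minute conflict.

No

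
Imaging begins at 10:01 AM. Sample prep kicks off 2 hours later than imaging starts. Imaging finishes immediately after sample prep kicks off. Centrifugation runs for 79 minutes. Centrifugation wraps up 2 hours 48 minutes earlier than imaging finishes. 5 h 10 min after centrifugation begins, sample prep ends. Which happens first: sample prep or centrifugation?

Sample prep starts at 10:01 AM + 120 min = 12:01 PM.
So imaging ends at 12:01 PM.
Centrifugation ends at 12:01 PM − 168 min = 9:13 AM.
Centrifugation starts at 9:13 AM − 79 min = 7:54 AM.
Sample prep starts at 12:01 PM and centrifugation starts at 7:54 AM, so centrifugation is first.

centrifugation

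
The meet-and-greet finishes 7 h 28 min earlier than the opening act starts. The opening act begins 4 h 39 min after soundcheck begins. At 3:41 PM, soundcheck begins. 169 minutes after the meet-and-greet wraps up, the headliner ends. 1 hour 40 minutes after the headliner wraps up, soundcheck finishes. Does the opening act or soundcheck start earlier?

The opening act starts at 3:41 PM + 279 min = 8:20 PM.
The opening act starts at 8:20 PM and soundcheck starts at 3:41 PM, so soundcheck is first.

soundcheck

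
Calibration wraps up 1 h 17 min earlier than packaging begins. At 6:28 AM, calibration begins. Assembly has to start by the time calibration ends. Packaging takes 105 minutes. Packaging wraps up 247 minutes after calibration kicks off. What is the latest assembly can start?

Packaging ends at 6:28 AM + 247 min = 10:35 AM.
Packaging starts at 10:35 AM − 105 min = 8:50 AM.
Calibration ends at 8:50 AM − 77 min = 7:33 AM.
Assembly is bounded by calibration, so the latest it can start is 7:33 AM.

7:33 AM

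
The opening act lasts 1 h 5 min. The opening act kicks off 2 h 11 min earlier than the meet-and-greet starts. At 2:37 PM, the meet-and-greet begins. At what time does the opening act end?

The opening act starts at 2:37 PM − 131 min = 12:26 PM.
The opening act ends at 12:26 PM + 65 min = 1:31 PM.

1:31 PM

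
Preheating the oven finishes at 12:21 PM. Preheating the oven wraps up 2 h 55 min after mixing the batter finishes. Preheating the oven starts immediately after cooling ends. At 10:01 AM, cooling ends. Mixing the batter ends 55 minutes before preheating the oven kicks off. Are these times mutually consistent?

Preheating the oven starts at 10:01 AM.
Mixing the batter ends at 10:01 AM − 55 min = 9:06 AM.
Preheating the oven ends at 9:06 AM + 175 min = 12:01 PM.
But preheating the oven is also said to end at 12:21 PM — a 20-minute conflict.

No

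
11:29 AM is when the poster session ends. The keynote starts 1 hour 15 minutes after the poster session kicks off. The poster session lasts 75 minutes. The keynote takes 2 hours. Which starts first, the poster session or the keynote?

The poster session starts at 11:29 AM − 75 min = 10:14 AM.
The keynote starts at 10:14 AM + 75 min = 11:29 AM.
The poster session starts at 10:14 AM and the keynote starts at 11:29 AM, so the poster session is first.

the poster session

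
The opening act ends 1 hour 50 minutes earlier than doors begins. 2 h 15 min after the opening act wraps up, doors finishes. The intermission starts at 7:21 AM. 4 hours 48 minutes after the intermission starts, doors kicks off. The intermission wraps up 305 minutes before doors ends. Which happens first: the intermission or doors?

the intermission

Doors starts at 7:21 AM + 288 min = 12:09 PM.
The intermission starts at 7:21 AM and doors starts at 12:09 PM, so the intermission is first.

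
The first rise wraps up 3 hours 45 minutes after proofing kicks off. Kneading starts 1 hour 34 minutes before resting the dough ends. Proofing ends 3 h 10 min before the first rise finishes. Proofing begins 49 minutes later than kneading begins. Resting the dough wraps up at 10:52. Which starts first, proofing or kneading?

kneading

Kneading starts at 10:52 − 94 min = 09:18.
Proofing starts at 09:18 + 49 min = 10:07.
Proofing starts at 10:07 and kneading starts at 09:18, so kneading is first.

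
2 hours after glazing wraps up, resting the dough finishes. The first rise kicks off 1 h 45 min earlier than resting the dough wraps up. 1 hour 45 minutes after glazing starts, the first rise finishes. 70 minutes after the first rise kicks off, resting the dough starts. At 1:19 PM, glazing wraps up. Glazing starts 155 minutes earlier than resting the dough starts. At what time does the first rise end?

1:54 PM

Resting the dough ends at 1:19 PM + 120 min = 3:19 PM.
The first rise starts at 3:19 PM − 105 min = 1:34 PM.
Resting the dough starts at 1:34 PM + 70 min = 2:44 PM.
Glazing starts at 2:44 PM − 155 min = 12:09 PM.
The first rise ends at 12:09 PM + 105 min = 1:54 PM.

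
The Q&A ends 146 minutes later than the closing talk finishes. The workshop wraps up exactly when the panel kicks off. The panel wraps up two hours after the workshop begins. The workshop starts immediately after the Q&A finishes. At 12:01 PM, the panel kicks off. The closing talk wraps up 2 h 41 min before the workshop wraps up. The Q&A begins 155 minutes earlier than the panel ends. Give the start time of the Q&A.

The workshop ends at 12:01 PM.
The closing talk ends at 12:01 PM − 161 min = 9:20 AM.
The Q&A ends at 9:20 AM + 146 min = 11:46 AM.
So the workshop starts at 11:46 AM.
The panel ends at 11:46 AM + 120 min = 1:46 PM.
The Q&A starts at 1:46 PM − 155 min = 11:11 AM.

11:11 AM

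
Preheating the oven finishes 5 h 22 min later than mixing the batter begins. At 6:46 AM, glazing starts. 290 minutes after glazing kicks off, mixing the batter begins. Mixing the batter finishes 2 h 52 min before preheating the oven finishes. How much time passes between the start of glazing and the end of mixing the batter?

440 minutes

Mixing the batter starts at 6:46 AM + 290 min = 11:36 AM.
Preheating the oven ends at 11:36 AM + 322 min = 4:58 PM.
Mixing the batter ends at 4:58 PM − 172 min = 2:06 PM.
From 6:46 AM to 2:06 PM is 440 minutes.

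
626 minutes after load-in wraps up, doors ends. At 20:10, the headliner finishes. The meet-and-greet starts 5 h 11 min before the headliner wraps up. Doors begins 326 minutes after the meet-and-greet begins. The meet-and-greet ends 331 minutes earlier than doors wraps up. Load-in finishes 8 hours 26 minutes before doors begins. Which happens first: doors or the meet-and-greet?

the meet-and-greet

The meet-and-greet starts at 20:10 − 311 min = 14:59.
Doors starts at 14:59 + 326 min = 20:25.
Doors starts at 20:25 and the meet-and-greet starts at 14:59, so the meet-and-greet is first.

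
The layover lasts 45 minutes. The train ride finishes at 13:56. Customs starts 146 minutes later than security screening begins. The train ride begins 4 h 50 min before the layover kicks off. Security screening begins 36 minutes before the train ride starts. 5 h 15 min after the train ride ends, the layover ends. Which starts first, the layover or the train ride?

The layover ends at 13:56 + 315 min = 19:11.
The layover starts at 19:11 − 45 min = 18:26.
The train ride starts at 18:26 − 290 min = 13:36.
The layover starts at 18:26 and the train ride starts at 13:36, so the train ride is first.

the train ride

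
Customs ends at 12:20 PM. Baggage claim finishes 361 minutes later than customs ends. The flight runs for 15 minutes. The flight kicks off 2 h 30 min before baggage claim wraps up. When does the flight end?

4:06 PM

Baggage claim ends at 12:20 PM + 361 min = 6:21 PM.
The flight starts at 6:21 PM − 150 min = 3:51 PM.
The flight ends at 3:51 PM + 15 min = 4:06 PM.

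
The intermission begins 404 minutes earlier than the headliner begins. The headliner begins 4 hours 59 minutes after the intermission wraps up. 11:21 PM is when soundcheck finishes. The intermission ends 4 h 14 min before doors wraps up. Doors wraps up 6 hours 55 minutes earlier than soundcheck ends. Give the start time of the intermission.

10:27 AM

Doors ends at 11:21 PM − 415 min = 4:26 PM.
The intermission ends at 4:26 PM − 254 min = 12:12 PM.
The headliner starts at 12:12 PM + 299 min = 5:11 PM.
The intermission starts at 5:11 PM − 404 min = 10:27 AM.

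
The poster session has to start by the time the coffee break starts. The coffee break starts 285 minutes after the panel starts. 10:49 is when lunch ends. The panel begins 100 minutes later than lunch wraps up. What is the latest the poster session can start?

The panel starts at 10:49 + 100 min = 12:29.
The coffee break starts at 12:29 + 285 min = 17:14.
The poster session is bounded by the coffee break, so the latest it can start is 17:14.

17:14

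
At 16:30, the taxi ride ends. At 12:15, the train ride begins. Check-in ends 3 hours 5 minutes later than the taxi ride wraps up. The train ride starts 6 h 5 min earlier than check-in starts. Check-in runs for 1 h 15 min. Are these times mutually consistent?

Check-in ends at 16:30 + 185 min = 19:35.
Check-in starts at 19:35 − 75 min = 18:20.
The train ride starts at 18:20 − 365 min = 12:15.
That matches the stated 12:15, so the schedule is consistent.

Yes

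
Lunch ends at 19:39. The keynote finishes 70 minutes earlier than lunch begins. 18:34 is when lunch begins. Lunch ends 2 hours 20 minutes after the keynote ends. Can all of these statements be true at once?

The keynote ends at 18:34 − 70 min = 17:24.
Lunch ends at 17:24 + 140 min = 19:44.
But lunch is also said to end at 19:39 — a 5-minute conflict.

No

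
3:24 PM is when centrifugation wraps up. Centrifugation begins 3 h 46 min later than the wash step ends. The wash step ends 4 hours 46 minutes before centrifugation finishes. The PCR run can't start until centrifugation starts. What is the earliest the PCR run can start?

The wash step ends at 3:24 PM − 286 min = 10:38 AM.
Centrifugation starts at 10:38 AM + 226 min = 2:24 PM.
The PCR run is bounded by centrifugation, so the earliest it can start is 2:24 PM.

2:24 PM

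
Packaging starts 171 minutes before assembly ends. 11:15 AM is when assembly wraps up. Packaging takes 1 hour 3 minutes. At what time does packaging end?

9:27 AM

Packaging starts at 11:15 AM − 171 min = 8:24 AM.
Packaging ends at 8:24 AM + 63 min = 9:27 AM.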